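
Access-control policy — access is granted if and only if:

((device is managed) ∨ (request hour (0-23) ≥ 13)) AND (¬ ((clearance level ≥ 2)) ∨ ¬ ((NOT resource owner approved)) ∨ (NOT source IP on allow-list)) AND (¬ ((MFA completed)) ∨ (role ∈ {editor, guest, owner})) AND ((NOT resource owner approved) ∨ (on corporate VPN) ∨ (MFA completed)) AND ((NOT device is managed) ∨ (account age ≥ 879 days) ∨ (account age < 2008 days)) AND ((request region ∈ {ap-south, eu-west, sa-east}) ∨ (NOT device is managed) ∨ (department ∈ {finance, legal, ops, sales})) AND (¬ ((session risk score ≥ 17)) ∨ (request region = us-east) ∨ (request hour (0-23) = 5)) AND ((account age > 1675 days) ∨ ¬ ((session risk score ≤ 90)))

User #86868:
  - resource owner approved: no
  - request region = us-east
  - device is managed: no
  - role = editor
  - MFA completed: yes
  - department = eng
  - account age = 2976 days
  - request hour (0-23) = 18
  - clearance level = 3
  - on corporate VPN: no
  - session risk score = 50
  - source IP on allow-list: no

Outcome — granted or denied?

Granted

Atomic conditions:
  device is managed: no → false
  request hour (0-23) ≥ 13: 18 ≥ 13 is true
  clearance level ≥ 2: 3 ≥ 2 is true
  NOT resource owner approved: no → true
  NOT source IP on allow-list: no → true
  MFA completed: yes → true
  role ∈ {editor, guest, owner}: editor is in the set → true
  on corporate VPN: no → false
  NOT device is managed: no → true
  account age ≥ 879 days: 2976 ≥ 879 is true
  account age < 2008 days: 2976 < 2008 is false
  request region ∈ {ap-south, eu-west, sa-east}: us-east is not in the set → false
  department ∈ {finance, legal, ops, sales}: eng is not in the set → false
  session risk score ≥ 17: 50 ≥ 17 is true
  request region = us-east: us-east == us-east is true
  request hour (0-23) = 5: 18 == 5 is false
  account age > 1675 days: 2976 > 1675 is true
  session risk score ≤ 90: 50 ≤ 90 is true
Combine:
[1] false OR true = true
[2.1] NOT true = false
[2.2] NOT true = false
[2] false OR false OR true = true
[3.1] NOT true = false
[3] false OR true = true
[4] true OR false OR true = true
[5] true OR true OR false = true
[6] false OR true OR false = true
[7.1] NOT true = false
[7] false OR true OR false = true
[8.2] NOT true = false
[8] true OR false = true
[root] true AND true AND true AND true AND true AND true AND true AND true = true
Overall: true → granted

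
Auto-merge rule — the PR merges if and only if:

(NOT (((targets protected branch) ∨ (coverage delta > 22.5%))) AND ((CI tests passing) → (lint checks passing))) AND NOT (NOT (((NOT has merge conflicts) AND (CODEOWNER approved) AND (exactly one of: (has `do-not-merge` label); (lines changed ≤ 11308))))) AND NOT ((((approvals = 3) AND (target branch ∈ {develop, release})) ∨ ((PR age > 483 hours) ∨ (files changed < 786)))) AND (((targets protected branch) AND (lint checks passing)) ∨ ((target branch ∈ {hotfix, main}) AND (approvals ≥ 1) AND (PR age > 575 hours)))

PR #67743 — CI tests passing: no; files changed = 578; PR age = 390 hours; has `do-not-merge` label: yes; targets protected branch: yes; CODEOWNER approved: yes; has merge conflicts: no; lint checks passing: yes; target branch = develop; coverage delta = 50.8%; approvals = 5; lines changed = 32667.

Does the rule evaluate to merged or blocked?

Atomic conditions:
  targets protected branch: yes → true
  coverage delta > 22.5%: 50.8 > 22.5 is true
  CI tests passing: no → false
  lint checks passing: yes → true
  NOT has merge conflicts: no → true
  CODEOWNER approved: yes → true
  has `do-not-merge` label: yes → true
  lines changed ≤ 11308: 32667 ≤ 11308 is false
  approvals = 3: 5 == 3 is false
  target branch ∈ {develop, release}: develop is in the set → true
  PR age > 483 hours: 390 > 483 is false
  files changed < 786: 578 < 786 is true
  target branch ∈ {hotfix, main}: develop is not in the set → false
  approvals ≥ 1: 5 ≥ 1 is true
  PR age > 575 hours: 390 > 575 is false
Combine:
[1.1.1] true OR true = true
[1.1] NOT true = false
[1.2] false → true (antecedent false ⇒ implication holds) = true
[1] false AND true = false
[2.1.1.3] exactly-one(true, false) = true
[2.1.1] true AND true AND true = true
[2.1] NOT true = false
[2] NOT false = true
[3.1.1] false AND true = false
[3.1.2] false OR true = true
[3.1] false OR true = true
[3] NOT true = false
[4.1] true AND true = true
[4.2] false AND true AND false = false
[4] true OR false = true
[root] false AND true AND false AND true = false
Overall: false → blocked

Blocked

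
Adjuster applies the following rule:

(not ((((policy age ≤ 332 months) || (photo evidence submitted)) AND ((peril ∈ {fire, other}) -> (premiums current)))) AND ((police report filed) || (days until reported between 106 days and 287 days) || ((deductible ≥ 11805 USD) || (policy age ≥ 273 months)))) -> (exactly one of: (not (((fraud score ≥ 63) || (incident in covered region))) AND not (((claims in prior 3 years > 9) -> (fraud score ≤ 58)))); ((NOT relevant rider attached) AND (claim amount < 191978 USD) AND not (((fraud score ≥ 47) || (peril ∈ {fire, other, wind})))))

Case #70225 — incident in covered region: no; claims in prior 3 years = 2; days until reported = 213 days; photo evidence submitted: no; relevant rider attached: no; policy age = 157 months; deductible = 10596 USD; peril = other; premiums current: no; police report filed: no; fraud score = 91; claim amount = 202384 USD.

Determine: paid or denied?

Atomic conditions:
  policy age ≤ 332 months: 157 ≤ 332 is true
  photo evidence submitted: no → false
  peril ∈ {fire, other}: other is in the set → true
  premiums current: no → false
  police report filed: no → false
  days until reported between 106 days and 287 days: 213 in [106, 287] is true
  deductible ≥ 11805 USD: 10596 ≥ 11805 is false
  policy age ≥ 273 months: 157 ≥ 273 is false
  fraud score ≥ 63: 91 ≥ 63 is true
  incident in covered region: no → false
  claims in prior 3 years > 9: 2 > 9 is false
  fraud score ≤ 58: 91 ≤ 58 is false
  NOT relevant rider attached: no → true
  claim amount < 191978 USD: 202384 < 191978 is false
  fraud score ≥ 47: 91 ≥ 47 is true
  peril ∈ {fire, other, wind}: other is in the set → true
Combine:
[1.1.1.1] true OR false = true
[1.1.1.2] true → false = false
[1.1.1] true AND false = false
[1.1] NOT false = true
[1.2.3] false OR false = false
[1.2] false OR true OR false = true
[1] true AND true = true
[2.1.1.1] true OR false = true
[2.1.1] NOT true = false
[2.1.2.1] false → false (antecedent false ⇒ implication holds) = true
[2.1.2] NOT true = false
[2.1] false AND false = false
[2.2.3.1] true OR true = true
[2.2.3] NOT true = false
[2.2] true AND false AND false = false
[2] exactly-one(false, false) = false
[root] true → false = false
Overall: false → denied

Denied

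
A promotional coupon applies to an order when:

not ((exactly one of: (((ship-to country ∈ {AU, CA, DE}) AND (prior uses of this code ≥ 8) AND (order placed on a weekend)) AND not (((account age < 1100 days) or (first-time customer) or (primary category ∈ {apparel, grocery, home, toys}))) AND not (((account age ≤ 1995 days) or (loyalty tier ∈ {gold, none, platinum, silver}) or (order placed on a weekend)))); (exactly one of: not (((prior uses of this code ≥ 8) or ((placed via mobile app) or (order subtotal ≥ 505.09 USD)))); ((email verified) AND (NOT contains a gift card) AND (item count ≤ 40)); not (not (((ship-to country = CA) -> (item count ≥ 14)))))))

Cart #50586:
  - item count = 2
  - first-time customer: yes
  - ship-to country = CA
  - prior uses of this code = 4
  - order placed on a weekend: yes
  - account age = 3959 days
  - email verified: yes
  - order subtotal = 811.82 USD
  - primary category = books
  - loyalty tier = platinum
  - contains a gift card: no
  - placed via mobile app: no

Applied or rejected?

Rejected

Atomic conditions:
  ship-to country ∈ {AU, CA, DE}: CA is in the set → true
  prior uses of this code ≥ 8: 4 ≥ 8 is false
  order placed on a weekend: yes → true
  account age < 1100 days: 3959 < 1100 is false
  first-time customer: yes → true
  primary category ∈ {apparel, grocery, home, toys}: books is not in the set → false
  account age ≤ 1995 days: 3959 ≤ 1995 is false
  loyalty tier ∈ {gold, none, platinum, silver}: platinum is in the set → true
  placed via mobile app: no → false
  order subtotal ≥ 505.09 USD: 811.82 ≥ 505.09 is true
  email verified: yes → true
  NOT contains a gift card: no → true
  item count ≤ 40: 2 ≤ 40 is true
  ship-to country = CA: CA == CA is true
  item count ≥ 14: 2 ≥ 14 is false
Combine:
[1.1.1] true AND false AND true = false
[1.1.2.1] false OR true OR false = true
[1.1.2] NOT true = false
[1.1.3.1] false OR true OR true = true
[1.1.3] NOT true = false
[1.1] false AND false AND false = false
[1.2.1.1.2] false OR true = true
[1.2.1.1] false OR true = true
[1.2.1] NOT true = false
[1.2.2] true AND true AND true = true
[1.2.3.1.1] true → false = false
[1.2.3.1] NOT false = true
[1.2.3] NOT true = false
[1.2] exactly-one(false, true, false) = true
[1] exactly-one(false, true) = true
[root] NOT true = false
Overall: false → rejected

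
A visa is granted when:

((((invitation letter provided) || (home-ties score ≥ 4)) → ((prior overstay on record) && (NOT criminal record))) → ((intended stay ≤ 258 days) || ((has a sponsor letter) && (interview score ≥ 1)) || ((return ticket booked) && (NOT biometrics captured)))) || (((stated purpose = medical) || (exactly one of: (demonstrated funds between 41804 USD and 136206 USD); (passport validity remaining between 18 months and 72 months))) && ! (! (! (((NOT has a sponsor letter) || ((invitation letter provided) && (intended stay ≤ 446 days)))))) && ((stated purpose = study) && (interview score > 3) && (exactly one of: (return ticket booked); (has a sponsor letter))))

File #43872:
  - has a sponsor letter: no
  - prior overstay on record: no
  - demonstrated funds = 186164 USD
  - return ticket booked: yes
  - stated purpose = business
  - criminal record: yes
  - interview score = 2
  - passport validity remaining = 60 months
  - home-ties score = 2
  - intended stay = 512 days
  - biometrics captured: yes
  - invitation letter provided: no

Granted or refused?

Refused

Atomic conditions:
  invitation letter provided: no → false
  home-ties score ≥ 4: 2 ≥ 4 is false
  prior overstay on record: no → false
  NOT criminal record: yes → false
  intended stay ≤ 258 days: 512 ≤ 258 is false
  has a sponsor letter: no → false
  interview score ≥ 1: 2 ≥ 1 is true
  return ticket booked: yes → true
  NOT biometrics captured: yes → false
  stated purpose = medical: business == medical is false
  demonstrated funds between 41804 USD and 136206 USD: 186164 in [41804, 136206] is false
  passport validity remaining between 18 months and 72 months: 60 in [18, 72] is true
  NOT has a sponsor letter: no → true
  intended stay ≤ 446 days: 512 ≤ 446 is false
  stated purpose = study: business == study is false
  interview score > 3: 2 > 3 is false
Combine:
[1.1.1] false OR false = false
[1.1.2] false AND false = false
[1.1] false → false (antecedent false ⇒ implication holds) = true
[1.2.2] false AND true = false
[1.2.3] true AND false = false
[1.2] false OR false OR false = false
[1] true → false = false
[2.1.2] exactly-one(false, true) = true
[2.1] false OR true = true
[2.2.1.1.1.2] false AND false = false
[2.2.1.1.1] true OR false = true
[2.2.1.1] NOT true = false
[2.2.1] NOT false = true
[2.2] NOT true = false
[2.3.3] exactly-one(true, false) = true
[2.3] false AND false AND true = false
[2] true AND false AND false = false
[root] false OR false = false
Overall: false → refused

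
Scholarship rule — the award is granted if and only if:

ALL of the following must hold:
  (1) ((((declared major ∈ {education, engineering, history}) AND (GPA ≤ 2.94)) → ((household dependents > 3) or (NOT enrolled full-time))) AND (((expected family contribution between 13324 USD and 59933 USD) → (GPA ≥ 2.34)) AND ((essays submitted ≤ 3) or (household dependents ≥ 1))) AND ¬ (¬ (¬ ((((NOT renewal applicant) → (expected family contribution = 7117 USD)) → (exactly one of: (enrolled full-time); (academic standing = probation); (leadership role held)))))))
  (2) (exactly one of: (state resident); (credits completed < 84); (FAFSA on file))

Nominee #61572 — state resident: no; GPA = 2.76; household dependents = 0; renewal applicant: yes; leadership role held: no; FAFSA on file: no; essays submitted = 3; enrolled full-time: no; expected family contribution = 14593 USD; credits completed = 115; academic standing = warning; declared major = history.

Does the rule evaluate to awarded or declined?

Atomic conditions:
  declared major ∈ {education, engineering, history}: history is in the set → true
  GPA ≤ 2.94: 2.76 ≤ 2.94 is true
  household dependents > 3: 0 > 3 is false
  NOT enrolled full-time: no → true
  expected family contribution between 13324 USD and 59933 USD: 14593 in [13324, 59933] is true
  GPA ≥ 2.34: 2.76 ≥ 2.34 is true
  essays submitted ≤ 3: 3 ≤ 3 is true
  household dependents ≥ 1: 0 ≥ 1 is false
  NOT renewal applicant: yes → false
  expected family contribution = 7117 USD: 14593 == 7117 is false
  enrolled full-time: no → false
  academic standing = probation: warning == probation is false
  leadership role held: no → false
  state resident: no → false
  credits completed < 84: 115 < 84 is false
  FAFSA on file: no → false
Combine:
[1.1.1] true AND true = true
[1.1.2] false OR true = true
[1.1] true → true = true
[1.2.1] true → true = true
[1.2.2] true OR false = true
[1.2] true AND true = true
[1.3.1.1.1.1] false → false (antecedent false ⇒ implication holds) = true
[1.3.1.1.1.2] exactly-one(false, false, false) = false
[1.3.1.1.1] true → false = false
[1.3.1.1] NOT false = true
[1.3.1] NOT true = false
[1.3] NOT false = true
[1] true AND true AND true = true
[2] exactly-one(false, false, false) = false
[root] true AND false = false
Overall: false → declined

Declined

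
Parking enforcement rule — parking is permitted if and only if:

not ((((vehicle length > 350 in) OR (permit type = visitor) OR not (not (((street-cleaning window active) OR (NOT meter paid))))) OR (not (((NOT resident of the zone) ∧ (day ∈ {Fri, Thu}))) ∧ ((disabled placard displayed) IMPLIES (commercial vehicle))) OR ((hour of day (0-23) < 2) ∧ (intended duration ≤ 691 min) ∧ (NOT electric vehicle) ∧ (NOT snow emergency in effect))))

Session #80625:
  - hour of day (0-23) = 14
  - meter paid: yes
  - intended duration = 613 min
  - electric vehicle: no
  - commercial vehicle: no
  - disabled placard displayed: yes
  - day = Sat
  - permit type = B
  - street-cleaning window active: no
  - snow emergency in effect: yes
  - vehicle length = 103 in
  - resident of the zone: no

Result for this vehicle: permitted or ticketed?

Permitted

Atomic conditions:
  vehicle length > 350 in: 103 > 350 is false
  permit type = visitor: B == visitor is false
  street-cleaning window active: no → false
  NOT meter paid: yes → false
  NOT resident of the zone: no → true
  day ∈ {Fri, Thu}: Sat is not in the set → false
  disabled placard displayed: yes → true
  commercial vehicle: no → false
  hour of day (0-23) < 2: 14 < 2 is false
  intended duration ≤ 691 min: 613 ≤ 691 is true
  NOT electric vehicle: no → true
  NOT snow emergency in effect: yes → false
Combine:
[1.1.3.1.1] false OR false = false
[1.1.3.1] NOT false = true
[1.1.3] NOT true = false
[1.1] false OR false OR false = false
[1.2.1.1] true AND false = false
[1.2.1] NOT false = true
[1.2.2] true → false = false
[1.2] true AND false = false
[1.3] false AND true AND true AND false = false
[1] false OR false OR false = false
[root] NOT false = true
Overall: true → permitted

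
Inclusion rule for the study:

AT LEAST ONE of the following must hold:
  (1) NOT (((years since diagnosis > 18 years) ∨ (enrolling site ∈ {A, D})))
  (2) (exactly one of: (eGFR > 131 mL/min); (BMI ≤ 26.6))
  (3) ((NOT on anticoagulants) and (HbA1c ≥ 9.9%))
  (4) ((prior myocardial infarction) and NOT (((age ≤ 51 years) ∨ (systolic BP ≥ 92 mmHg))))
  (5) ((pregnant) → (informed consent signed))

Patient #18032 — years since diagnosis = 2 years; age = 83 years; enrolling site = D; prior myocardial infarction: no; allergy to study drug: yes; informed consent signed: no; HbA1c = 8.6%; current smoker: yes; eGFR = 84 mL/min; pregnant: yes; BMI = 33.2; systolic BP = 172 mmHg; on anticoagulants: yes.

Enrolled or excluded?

Excluded

Atomic conditions:
  years since diagnosis > 18 years: 2 > 18 is false
  enrolling site ∈ {A, D}: D is in the set → true
  eGFR > 131 mL/min: 84 > 131 is false
  BMI ≤ 26.6: 33.2 ≤ 26.6 is false
  NOT on anticoagulants: yes → false
  HbA1c ≥ 9.9%: 8.6 ≥ 9.9 is false
  prior myocardial infarction: no → false
  age ≤ 51 years: 83 ≤ 51 is false
  systolic BP ≥ 92 mmHg: 172 ≥ 92 is true
  pregnant: yes → true
  informed consent signed: no → false
Combine:
[1.1] false OR true = true
[1] NOT true = false
[2] exactly-one(false, false) = false
[3] false AND false = false
[4.2.1] false OR true = true
[4.2] NOT true = false
[4] false AND false = false
[5] true → false = false
[root] false OR false OR false OR false OR false = false
Overall: false → excluded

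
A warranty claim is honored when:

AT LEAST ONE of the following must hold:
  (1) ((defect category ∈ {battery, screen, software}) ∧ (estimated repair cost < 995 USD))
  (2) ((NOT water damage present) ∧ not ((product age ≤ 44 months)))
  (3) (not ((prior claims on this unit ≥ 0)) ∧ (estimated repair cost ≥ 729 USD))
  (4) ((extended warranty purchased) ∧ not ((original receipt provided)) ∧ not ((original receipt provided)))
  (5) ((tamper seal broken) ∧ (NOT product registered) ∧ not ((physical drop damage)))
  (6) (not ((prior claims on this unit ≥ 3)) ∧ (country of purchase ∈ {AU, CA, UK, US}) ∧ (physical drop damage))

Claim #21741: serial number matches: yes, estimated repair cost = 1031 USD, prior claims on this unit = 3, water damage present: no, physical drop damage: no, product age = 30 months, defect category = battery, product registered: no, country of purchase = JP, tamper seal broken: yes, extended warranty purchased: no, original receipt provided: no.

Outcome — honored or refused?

Atomic conditions:
  defect category ∈ {battery, screen, software}: battery is in the set → true
  estimated repair cost < 995 USD: 1031 < 995 is false
  NOT water damage present: no → true
  product age ≤ 44 months: 30 ≤ 44 is true
  prior claims on this unit ≥ 0: 3 ≥ 0 is true
  estimated repair cost ≥ 729 USD: 1031 ≥ 729 is true
  extended warranty purchased: no → false
  original receipt provided: no → false
  tamper seal broken: yes → true
  NOT product registered: no → true
  physical drop damage: no → false
  prior claims on this unit ≥ 3: 3 ≥ 3 is true
  country of purchase ∈ {AU, CA, UK, US}: JP is not in the set → false
Combine:
[1] true AND false = false
[2.2] NOT true = false
[2] true AND false = false
[3.1] NOT true = false
[3] false AND true = false
[4.2] NOT false = true
[4.3] NOT false = true
[4] false AND true AND true = false
[5.3] NOT false = true
[5] true AND true AND true = true
[6.1] NOT true = false
[6] false AND false AND false = false
[root] false OR false OR false OR false OR true OR false = true
Overall: true → honored

Honored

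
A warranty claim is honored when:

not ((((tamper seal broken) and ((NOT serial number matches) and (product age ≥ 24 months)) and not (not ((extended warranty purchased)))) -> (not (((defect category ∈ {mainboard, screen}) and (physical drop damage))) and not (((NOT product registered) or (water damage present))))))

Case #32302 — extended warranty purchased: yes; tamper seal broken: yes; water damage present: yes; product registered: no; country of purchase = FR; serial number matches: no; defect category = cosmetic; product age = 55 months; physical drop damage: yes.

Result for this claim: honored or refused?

Atomic conditions:
  tamper seal broken: yes → true
  NOT serial number matches: no → true
  product age ≥ 24 months: 55 ≥ 24 is true
  extended warranty purchased: yes → true
  defect category ∈ {mainboard, screen}: cosmetic is not in the set → false
  physical drop damage: yes → true
  NOT product registered: no → true
  water damage present: yes → true
Combine:
[1.1.2] true AND true = true
[1.1.3.1] NOT true = false
[1.1.3] NOT false = true
[1.1] true AND true AND true = true
[1.2.1.1] false AND true = false
[1.2.1] NOT false = true
[1.2.2.1] true OR true = true
[1.2.2] NOT true = false
[1.2] true AND false = false
[1] true → false = false
[root] NOT false = true
Overall: true → honored

Honored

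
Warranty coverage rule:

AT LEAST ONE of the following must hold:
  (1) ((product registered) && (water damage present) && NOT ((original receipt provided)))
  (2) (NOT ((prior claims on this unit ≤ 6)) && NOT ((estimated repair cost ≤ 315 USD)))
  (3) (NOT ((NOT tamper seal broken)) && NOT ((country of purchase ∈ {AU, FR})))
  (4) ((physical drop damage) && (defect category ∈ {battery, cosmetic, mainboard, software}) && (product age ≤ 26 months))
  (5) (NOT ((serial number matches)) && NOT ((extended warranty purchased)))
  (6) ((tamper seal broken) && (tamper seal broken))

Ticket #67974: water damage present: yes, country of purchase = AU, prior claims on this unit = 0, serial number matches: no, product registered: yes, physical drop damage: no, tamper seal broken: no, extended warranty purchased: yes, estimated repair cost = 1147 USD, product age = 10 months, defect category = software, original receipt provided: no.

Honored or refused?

Honored

Atomic conditions:
  product registered: yes → true
  water damage present: yes → true
  original receipt provided: no → false
  prior claims on this unit ≤ 6: 0 ≤ 6 is true
  estimated repair cost ≤ 315 USD: 1147 ≤ 315 is false
  NOT tamper seal broken: no → true
  country of purchase ∈ {AU, FR}: AU is in the set → true
  physical drop damage: no → false
  defect category ∈ {battery, cosmetic, mainboard, software}: software is in the set → true
  product age ≤ 26 months: 10 ≤ 26 is true
  serial number matches: no → false
  extended warranty purchased: yes → true
  tamper seal broken: no → false
Combine:
[1.3] NOT false = true
[1] true AND true AND true = true
[2.1] NOT true = false
[2.2] NOT false = true
[2] false AND true = false
[3.1] NOT true = false
[3.2] NOT true = false
[3] false AND false = false
[4] false AND true AND true = false
[5.1] NOT false = true
[5.2] NOT true = false
[5] true AND false = false
[6] false AND false = false
[root] true OR false OR false OR false OR false OR false = true
Overall: true → honored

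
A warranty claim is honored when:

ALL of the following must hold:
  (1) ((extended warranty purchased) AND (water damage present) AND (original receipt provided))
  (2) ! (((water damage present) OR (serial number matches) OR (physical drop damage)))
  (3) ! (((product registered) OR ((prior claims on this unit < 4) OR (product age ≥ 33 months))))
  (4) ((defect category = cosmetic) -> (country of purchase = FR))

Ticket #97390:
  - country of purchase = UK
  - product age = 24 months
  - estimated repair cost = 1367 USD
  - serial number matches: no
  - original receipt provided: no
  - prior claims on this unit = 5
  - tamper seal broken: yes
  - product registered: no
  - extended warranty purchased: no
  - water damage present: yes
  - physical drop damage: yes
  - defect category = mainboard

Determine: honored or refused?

Atomic conditions:
  extended warranty purchased: no → false
  water damage present: yes → true
  original receipt provided: no → false
  serial number matches: no → false
  physical drop damage: yes → true
  product registered: no → false
  prior claims on this unit < 4: 5 < 4 is false
  product age ≥ 33 months: 24 ≥ 33 is false
  defect category = cosmetic: mainboard == cosmetic is false
  country of purchase = FR: UK == FR is false
Combine:
[1] false AND true AND false = false
[2.1] true OR false OR true = true
[2] NOT true = false
[3.1.2] false OR false = false
[3.1] false OR false = false
[3] NOT false = true
[4] false → false (antecedent false ⇒ implication holds) = true
[root] false AND false AND true AND true = false
Overall: false → refused

Refused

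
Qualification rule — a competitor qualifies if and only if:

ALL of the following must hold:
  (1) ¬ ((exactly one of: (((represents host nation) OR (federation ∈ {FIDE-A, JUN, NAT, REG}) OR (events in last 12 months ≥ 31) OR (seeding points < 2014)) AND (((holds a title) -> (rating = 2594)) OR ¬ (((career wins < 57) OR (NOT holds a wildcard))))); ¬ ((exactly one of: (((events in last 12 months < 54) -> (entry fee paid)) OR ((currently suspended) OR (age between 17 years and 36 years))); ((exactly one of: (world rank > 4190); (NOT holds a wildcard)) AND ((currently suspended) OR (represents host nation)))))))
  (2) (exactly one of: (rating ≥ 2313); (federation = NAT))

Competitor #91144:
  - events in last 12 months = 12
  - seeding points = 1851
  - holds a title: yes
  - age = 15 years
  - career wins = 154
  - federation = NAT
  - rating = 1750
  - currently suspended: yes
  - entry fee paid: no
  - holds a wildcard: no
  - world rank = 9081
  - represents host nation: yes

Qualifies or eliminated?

Qualifies

Atomic conditions:
  represents host nation: yes → true
  federation ∈ {FIDE-A, JUN, NAT, REG}: NAT is in the set → true
  events in last 12 months ≥ 31: 12 ≥ 31 is false
  seeding points < 2014: 1851 < 2014 is true
  holds a title: yes → true
  rating = 2594: 1750 == 2594 is false
  career wins < 57: 154 < 57 is false
  NOT holds a wildcard: no → true
  events in last 12 months < 54: 12 < 54 is true
  entry fee paid: no → false
  currently suspended: yes → true
  age between 17 years and 36 years: 15 in [17, 36] is false
  world rank > 4190: 9081 > 4190 is true
  rating ≥ 2313: 1750 ≥ 2313 is false
  federation = NAT: NAT == NAT is true
Combine:
[1.1.1.1] true OR true OR false OR true = true
[1.1.1.2.1] true → false = false
[1.1.1.2.2.1] false OR true = true
[1.1.1.2.2] NOT true = false
[1.1.1.2] false OR false = false
[1.1.1] true AND false = false
[1.1.2.1.1.1] true → false = false
[1.1.2.1.1.2] true OR false = true
[1.1.2.1.1] false OR true = true
[1.1.2.1.2.1] exactly-one(true, true) = false
[1.1.2.1.2.2] true OR true = true
[1.1.2.1.2] false AND true = false
[1.1.2.1] exactly-one(true, false) = true
[1.1.2] NOT true = false
[1.1] exactly-one(false, false) = false
[1] NOT false = true
[2] exactly-one(false, true) = true
[root] true AND true = true
Overall: true → qualifies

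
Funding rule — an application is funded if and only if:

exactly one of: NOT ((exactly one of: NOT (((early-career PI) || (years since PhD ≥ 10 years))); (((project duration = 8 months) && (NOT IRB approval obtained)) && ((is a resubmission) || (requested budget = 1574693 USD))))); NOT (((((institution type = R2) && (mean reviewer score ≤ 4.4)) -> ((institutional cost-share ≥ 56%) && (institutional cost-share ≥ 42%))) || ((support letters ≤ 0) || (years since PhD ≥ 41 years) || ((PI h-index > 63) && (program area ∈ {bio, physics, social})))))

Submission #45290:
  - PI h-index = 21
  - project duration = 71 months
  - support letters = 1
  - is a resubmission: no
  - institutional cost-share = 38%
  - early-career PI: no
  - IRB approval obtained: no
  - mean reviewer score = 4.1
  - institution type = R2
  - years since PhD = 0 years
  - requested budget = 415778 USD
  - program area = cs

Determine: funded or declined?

Funded

Atomic conditions:
  early-career PI: no → false
  years since PhD ≥ 10 years: 0 ≥ 10 is false
  project duration = 8 months: 71 == 8 is false
  NOT IRB approval obtained: no → true
  is a resubmission: no → false
  requested budget = 1574693 USD: 415778 == 1574693 is false
  institution type = R2: R2 == R2 is true
  mean reviewer score ≤ 4.4: 4.1 ≤ 4.4 is true
  institutional cost-share ≥ 56%: 38 ≥ 56 is false
  institutional cost-share ≥ 42%: 38 ≥ 42 is false
  support letters ≤ 0: 1 ≤ 0 is false
  years since PhD ≥ 41 years: 0 ≥ 41 is false
  PI h-index > 63: 21 > 63 is false
  program area ∈ {bio, physics, social}: cs is not in the set → false
Combine:
[1.1.1.1] false OR false = false
[1.1.1] NOT false = true
[1.1.2.1] false AND true = false
[1.1.2.2] false OR false = false
[1.1.2] false AND false = false
[1.1] exactly-one(true, false) = true
[1] NOT true = false
[2.1.1.1] true AND true = true
[2.1.1.2] false AND false = false
[2.1.1] true → false = false
[2.1.2.3] false AND false = false
[2.1.2] false OR false OR false = false
[2.1] false OR false = false
[2] NOT false = true
[root] exactly-one(false, true) = true
Overall: true → funded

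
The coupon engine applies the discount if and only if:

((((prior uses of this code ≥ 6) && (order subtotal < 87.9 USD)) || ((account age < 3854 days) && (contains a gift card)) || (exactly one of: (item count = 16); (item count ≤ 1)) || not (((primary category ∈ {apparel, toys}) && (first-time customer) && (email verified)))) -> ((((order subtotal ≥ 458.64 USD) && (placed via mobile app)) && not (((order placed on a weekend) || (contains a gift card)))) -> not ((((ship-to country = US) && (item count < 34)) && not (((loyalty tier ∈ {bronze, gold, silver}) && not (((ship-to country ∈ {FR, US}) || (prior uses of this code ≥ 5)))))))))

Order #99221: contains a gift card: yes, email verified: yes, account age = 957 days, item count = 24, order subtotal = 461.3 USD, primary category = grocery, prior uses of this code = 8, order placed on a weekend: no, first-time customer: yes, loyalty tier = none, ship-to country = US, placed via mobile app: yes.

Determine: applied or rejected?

Atomic conditions:
  prior uses of this code ≥ 6: 8 ≥ 6 is true
  order subtotal < 87.9 USD: 461.3 < 87.9 is false
  account age < 3854 days: 957 < 3854 is true
  contains a gift card: yes → true
  item count = 16: 24 == 16 is false
  item count ≤ 1: 24 ≤ 1 is false
  primary category ∈ {apparel, toys}: grocery is not in the set → false
  first-time customer: yes → true
  email verified: yes → true
  order subtotal ≥ 458.64 USD: 461.3 ≥ 458.64 is true
  placed via mobile app: yes → true
  order placed on a weekend: no → false
  ship-to country = US: US == US is true
  item count < 34: 24 < 34 is true
  loyalty tier ∈ {bronze, gold, silver}: none is not in the set → false
  ship-to country ∈ {FR, US}: US is in the set → true
  prior uses of this code ≥ 5: 8 ≥ 5 is true
Combine:
[1.1] true AND false = false
[1.2] true AND true = true
[1.3] exactly-one(false, false) = false
[1.4.1] false AND true AND true = false
[1.4] NOT false = true
[1] false OR true OR false OR true = true
[2.1.1] true AND true = true
[2.1.2.1] false OR true = true
[2.1.2] NOT true = false
[2.1] true AND false = false
[2.2.1.1] true AND true = true
[2.2.1.2.1.2.1] true OR true = true
[2.2.1.2.1.2] NOT true = false
[2.2.1.2.1] false AND false = false
[2.2.1.2] NOT false = true
[2.2.1] true AND true = true
[2.2] NOT true = false
[2] false → false (antecedent false ⇒ implication holds) = true
[root] true → true = true
Overall: true → applied

Applied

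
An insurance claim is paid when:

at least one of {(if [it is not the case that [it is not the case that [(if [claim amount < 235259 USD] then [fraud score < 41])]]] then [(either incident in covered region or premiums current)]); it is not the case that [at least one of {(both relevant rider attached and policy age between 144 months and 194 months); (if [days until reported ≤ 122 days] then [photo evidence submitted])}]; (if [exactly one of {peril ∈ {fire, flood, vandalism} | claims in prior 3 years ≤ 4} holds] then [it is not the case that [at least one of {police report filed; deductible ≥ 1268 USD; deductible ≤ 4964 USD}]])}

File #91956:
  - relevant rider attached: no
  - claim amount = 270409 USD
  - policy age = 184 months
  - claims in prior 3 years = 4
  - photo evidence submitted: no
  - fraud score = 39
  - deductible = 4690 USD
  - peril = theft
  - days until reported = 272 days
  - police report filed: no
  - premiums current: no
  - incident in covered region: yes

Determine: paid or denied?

Atomic conditions:
  claim amount < 235259 USD: 270409 < 235259 is false
  fraud score < 41: 39 < 41 is true
  incident in covered region: yes → true
  premiums current: no → false
  relevant rider attached: no → false
  policy age between 144 months and 194 months: 184 in [144, 194] is true
  days until reported ≤ 122 days: 272 ≤ 122 is false
  photo evidence submitted: no → false
  peril ∈ {fire, flood, vandalism}: theft is not in the set → false
  claims in prior 3 years ≤ 4: 4 ≤ 4 is true
  police report filed: no → false
  deductible ≥ 1268 USD: 4690 ≥ 1268 is true
  deductible ≤ 4964 USD: 4690 ≤ 4964 is true
Combine:
[1.1.1.1] false → true (antecedent false ⇒ implication holds) = true
[1.1.1] NOT true = false
[1.1] NOT false = true
[1.2] true OR false = true
[1] true → true = true
[2.1.1] false AND true = false
[2.1.2] false → false (antecedent false ⇒ implication holds) = true
[2.1] false OR true = true
[2] NOT true = false
[3.1] exactly-one(false, true) = true
[3.2.1] false OR true OR true = true
[3.2] NOT true = false
[3] true → false = false
[root] true OR false OR false = true
Overall: true → paid

Paid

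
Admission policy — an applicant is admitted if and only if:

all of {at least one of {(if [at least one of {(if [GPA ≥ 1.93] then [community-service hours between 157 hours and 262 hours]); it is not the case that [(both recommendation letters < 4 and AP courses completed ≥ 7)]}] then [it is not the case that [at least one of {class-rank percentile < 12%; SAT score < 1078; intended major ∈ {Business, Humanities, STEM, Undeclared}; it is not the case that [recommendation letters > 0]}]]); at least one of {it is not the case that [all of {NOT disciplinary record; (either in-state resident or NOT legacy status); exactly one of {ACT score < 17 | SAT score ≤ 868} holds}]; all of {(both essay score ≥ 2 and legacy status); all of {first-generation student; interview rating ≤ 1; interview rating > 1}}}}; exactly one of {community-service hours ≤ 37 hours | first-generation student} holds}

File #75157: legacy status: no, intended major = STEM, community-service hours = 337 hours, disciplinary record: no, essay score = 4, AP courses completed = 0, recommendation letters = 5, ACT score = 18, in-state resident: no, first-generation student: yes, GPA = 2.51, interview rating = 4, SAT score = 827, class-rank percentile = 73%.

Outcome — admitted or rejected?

Atomic conditions:
  GPA ≥ 1.93: 2.51 ≥ 1.93 is true
  community-service hours between 157 hours and 262 hours: 337 in [157, 262] is false
  recommendation letters < 4: 5 < 4 is false
  AP courses completed ≥ 7: 0 ≥ 7 is false
  class-rank percentile < 12%: 73 < 12 is false
  SAT score < 1078: 827 < 1078 is true
  intended major ∈ {Business, Humanities, STEM, Undeclared}: STEM is in the set → true
  recommendation letters > 0: 5 > 0 is true
  NOT disciplinary record: no → true
  in-state resident: no → false
  NOT legacy status: no → true
  ACT score < 17: 18 < 17 is false
  SAT score ≤ 868: 827 ≤ 868 is true
  essay score ≥ 2: 4 ≥ 2 is true
  legacy status: no → false
  first-generation student: yes → true
  interview rating ≤ 1: 4 ≤ 1 is false
  interview rating > 1: 4 > 1 is true
  community-service hours ≤ 37 hours: 337 ≤ 37 is false
Combine:
[1.1.1.1] true → false = false
[1.1.1.2.1] false AND false = false
[1.1.1.2] NOT false = true
[1.1.1] false OR true = true
[1.1.2.1.4] NOT true = false
[1.1.2.1] false OR true OR true OR false = true
[1.1.2] NOT true = false
[1.1] true → false = false
[1.2.1.1.2] false OR true = true
[1.2.1.1.3] exactly-one(false, true) = true
[1.2.1.1] true AND true AND true = true
[1.2.1] NOT true = false
[1.2.2.1] true AND false = false
[1.2.2.2] true AND false AND true = false
[1.2.2] false AND false = false
[1.2] false OR false = false
[1] false OR false = false
[2] exactly-one(false, true) = true
[root] false AND true = false
Overall: false → rejected

Rejected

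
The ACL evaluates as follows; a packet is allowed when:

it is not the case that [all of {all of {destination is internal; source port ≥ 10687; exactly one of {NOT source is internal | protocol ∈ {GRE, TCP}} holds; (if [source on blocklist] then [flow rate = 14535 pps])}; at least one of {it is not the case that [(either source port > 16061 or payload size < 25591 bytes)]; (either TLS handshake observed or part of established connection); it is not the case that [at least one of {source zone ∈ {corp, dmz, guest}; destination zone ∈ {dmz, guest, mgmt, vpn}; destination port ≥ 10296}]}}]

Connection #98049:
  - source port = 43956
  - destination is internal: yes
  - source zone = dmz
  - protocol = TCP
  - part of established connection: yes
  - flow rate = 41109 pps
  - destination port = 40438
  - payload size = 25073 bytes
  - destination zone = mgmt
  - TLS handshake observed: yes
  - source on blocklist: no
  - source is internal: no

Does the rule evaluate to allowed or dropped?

Allowed

Atomic conditions:
  destination is internal: yes → true
  source port ≥ 10687: 43956 ≥ 10687 is true
  NOT source is internal: no → true
  protocol ∈ {GRE, TCP}: TCP is in the set → true
  source on blocklist: no → false
  flow rate = 14535 pps: 41109 == 14535 is false
  source port > 16061: 43956 > 16061 is true
  payload size < 25591 bytes: 25073 < 25591 is true
  TLS handshake observed: yes → true
  part of established connection: yes → true
  source zone ∈ {corp, dmz, guest}: dmz is in the set → true
  destination zone ∈ {dmz, guest, mgmt, vpn}: mgmt is in the set → true
  destination port ≥ 10296: 40438 ≥ 10296 is true
Combine:
[1.1.3] exactly-one(true, true) = false
[1.1.4] false → false (antecedent false ⇒ implication holds) = true
[1.1] true AND true AND false AND true = false
[1.2.1.1] true OR true = true
[1.2.1] NOT true = false
[1.2.2] true OR true = true
[1.2.3.1] true OR true OR true = true
[1.2.3] NOT true = false
[1.2] false OR true OR false = true
[1] false AND true = false
[root] NOT false = true
Overall: true → allowed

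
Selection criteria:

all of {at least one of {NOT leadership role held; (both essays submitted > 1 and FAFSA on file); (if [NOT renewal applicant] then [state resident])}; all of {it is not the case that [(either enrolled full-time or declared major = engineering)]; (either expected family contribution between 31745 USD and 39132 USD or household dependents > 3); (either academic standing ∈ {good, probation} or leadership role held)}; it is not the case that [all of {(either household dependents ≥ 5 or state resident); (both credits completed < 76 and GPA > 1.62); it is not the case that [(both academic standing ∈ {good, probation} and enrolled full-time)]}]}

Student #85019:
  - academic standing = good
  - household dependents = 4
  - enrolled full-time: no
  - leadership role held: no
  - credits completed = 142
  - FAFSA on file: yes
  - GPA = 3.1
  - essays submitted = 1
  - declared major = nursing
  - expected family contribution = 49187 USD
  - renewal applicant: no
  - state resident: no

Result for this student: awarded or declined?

Awarded

Atomic conditions:
  NOT leadership role held: no → true
  essays submitted > 1: 1 > 1 is false
  FAFSA on file: yes → true
  NOT renewal applicant: no → true
  state resident: no → false
  enrolled full-time: no → false
  declared major = engineering: nursing == engineering is false
  expected family contribution between 31745 USD and 39132 USD: 49187 in [31745, 39132] is false
  household dependents > 3: 4 > 3 is true
  academic standing ∈ {good, probation}: good is in the set → true
  leadership role held: no → false
  household dependents ≥ 5: 4 ≥ 5 is false
  credits completed < 76: 142 < 76 is false
  GPA > 1.62: 3.1 > 1.62 is true
Combine:
[1.2] false AND true = false
[1.3] true → false = false
[1] true OR false OR false = true
[2.1.1] false OR false = false
[2.1] NOT false = true
[2.2] false OR true = true
[2.3] true OR false = true
[2] true AND true AND true = true
[3.1.1] false OR false = false
[3.1.2] false AND true = false
[3.1.3.1] true AND false = false
[3.1.3] NOT false = true
[3.1] false AND false AND true = false
[3] NOT false = true
[root] true AND true AND true = true
Overall: true → awarded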